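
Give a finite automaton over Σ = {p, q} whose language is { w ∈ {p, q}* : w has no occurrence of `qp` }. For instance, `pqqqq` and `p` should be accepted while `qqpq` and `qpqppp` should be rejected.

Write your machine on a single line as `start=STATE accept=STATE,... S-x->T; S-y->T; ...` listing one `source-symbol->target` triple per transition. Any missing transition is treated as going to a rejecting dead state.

start=S0; accept=S0,S1; S0-p->S0; S0-q->S1; S1-p->S2; S1-q->S1; S2-p->S2; S2-q->S2

Track partial matches of the forbidden pattern `qp`. State S2 is a dead state reached once `qp` has occurred; every other state accepts. S0 means no part of `qp` is currently matched.
        p   q  
>* S0   S0  S1 
 * S1   S2  S1 
   S2   S2  S2 
(> = start, * = accepting)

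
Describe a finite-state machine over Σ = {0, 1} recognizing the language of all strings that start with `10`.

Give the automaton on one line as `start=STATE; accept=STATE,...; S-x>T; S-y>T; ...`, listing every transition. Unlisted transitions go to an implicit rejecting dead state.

start=A; accept=C; A-0>D; A-1>B; B-0>C; B-1>D; C-0>C; C-1>C; D-0>D; D-1>D

Walk along `10` while the input agrees: from A take `1` to B, and so on. Any deviation drops to the rejecting sink D. Once C is reached the prefix is confirmed and every continuation is accepted.
4 states suffice.
       0  1 
>  A   D  B 
   B   C  D 
 * C   C  C 
   D   D  D 
(> = start, * = accepting)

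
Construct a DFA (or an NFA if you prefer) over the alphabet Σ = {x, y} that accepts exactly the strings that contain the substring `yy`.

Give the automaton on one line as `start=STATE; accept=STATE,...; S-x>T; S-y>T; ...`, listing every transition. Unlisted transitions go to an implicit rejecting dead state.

States s0..s1 record the length of the longest prefix of `yy` that matches the current input suffix. Reaching s2 means `yy` has been seen, and we stay there forever. Accept from s2.
        x   y  
>  s0   s0  s1 
   s1   s0  s2 
 * s2   s2  s2 
(> = start, * = accepting)

start=s0; accept=s2; s0-x>s0; s0-y>s1; s1-x>s0; s1-y>s2; s2-x>s2; s2-y>s2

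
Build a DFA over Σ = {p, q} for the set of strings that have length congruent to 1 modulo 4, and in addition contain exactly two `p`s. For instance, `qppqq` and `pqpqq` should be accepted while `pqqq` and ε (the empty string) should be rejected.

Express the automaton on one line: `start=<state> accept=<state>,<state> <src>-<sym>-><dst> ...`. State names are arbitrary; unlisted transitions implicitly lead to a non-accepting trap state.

Run two small machines in parallel and take their product. One (4 states) tracks the input length modulo 4; the other (4 states) tracks the count of `p`s, saturating at 3. Each combined state is a pair, one component from each; accept when both components accept. Minimizing collapses redundant product states.
13 states suffice.
       p  q 
>  A   B  C 
   B   D  E 
   C   E  F 
   D   G  H 
   E   H  I 
   F   I  J 
   G   G  G 
   H   G  K 
   I   K  L 
   J   L  A 
   K   G  M 
   L   M  B 
 * M   G  D 
(> = start, * = accepting)

start=A accept=M A-p->B A-q->C B-p->D B-q->E C-p->E C-q->F D-p->G D-q->H E-p->H E-q->I F-p->I F-q->J G-p->G G-q->G H-p->G H-q->K I-p->K I-q->L J-p->L J-q->A K-p->G K-q->M L-p->M L-q->B M-p->G M-q->D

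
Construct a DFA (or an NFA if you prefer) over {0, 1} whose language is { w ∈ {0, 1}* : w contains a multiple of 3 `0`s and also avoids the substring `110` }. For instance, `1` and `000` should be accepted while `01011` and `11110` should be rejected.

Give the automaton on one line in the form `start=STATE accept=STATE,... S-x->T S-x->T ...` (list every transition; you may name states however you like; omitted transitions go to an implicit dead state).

start=s0 accept=s0,s2,s5 s0-0->s1 s0-1->s2 s1-0->s3 s1-1->s4 s2-0->s1 s2-1->s5 s3-0->s0 s3-1->s6 s4-0->s3 s4-1->s7 s5-0->s7 s5-1->s5 s6-0->s0 s6-1->s7 s7-0->s7 s7-1->s7

Handle the two conditions separately and then intersect. The first has 3 states tracking the count of `0`s modulo 3; the second has 4 states tracking partial matches of the forbidden pattern `110`. A product state is a pair (one from each), accepting exactly when both do. Minimizing collapses redundant product states.
With 8 states:
        0   1  
>* s0   s1  s2 
   s1   s3  s4 
 * s2   s1  s5 
   s3   s0  s6 
   s4   s3  s7 
 * s5   s7  s5 
   s6   s0  s7 
   s7   s7  s7 
(> = start, * = accepting)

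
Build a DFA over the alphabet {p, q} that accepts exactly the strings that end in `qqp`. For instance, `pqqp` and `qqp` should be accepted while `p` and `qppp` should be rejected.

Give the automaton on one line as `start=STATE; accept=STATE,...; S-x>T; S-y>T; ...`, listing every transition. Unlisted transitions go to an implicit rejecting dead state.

Let each state record the length of the longest suffix of the input read so far that is also a prefix of `qqp`. s1 means the last symbol is `q`; s2 means the last 2 symbols are `qq`; s3 means the last 3 symbols are `qqp`. Accept only at s3, where the string currently ends in `qqp`.
With 4 states:
        p   q  
>  s0   s0  s1 
   s1   s0  s2 
   s2   s3  s2 
 * s3   s0  s1 
(> = start, * = accepting)

start=s0; accept=s3; s0-p>s0; s0-q>s1; s1-p>s0; s1-q>s2; s2-p>s3; s2-q>s2; s3-p>s0; s3-q>s1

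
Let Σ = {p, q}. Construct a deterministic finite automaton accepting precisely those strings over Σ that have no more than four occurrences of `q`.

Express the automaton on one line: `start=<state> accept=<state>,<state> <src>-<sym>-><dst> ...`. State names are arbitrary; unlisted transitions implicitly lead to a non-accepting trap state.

start=s0 accept=s0,s1,s2,s3,s4 s0-p->s0 s0-q->s1 s1-p->s1 s1-q->s2 s2-p->s2 s2-q->s3 s3-p->s3 s3-q->s4 s4-p->s4 s4-q->s5 s5-p->s5 s5-q->s5

Only the number of `q`s matters, and only up to 5. Make a chain s0 → s1 → s2 → s3 → s4 → s5 advanced by each `q` (with s5 absorbing); every other symbol self-loops. The accepting set is {s0, s1, s2, s3, s4}.
A 6-state machine:
        p   q  
>* s0   s0  s1 
 * s1   s1  s2 
 * s2   s2  s3 
 * s3   s3  s4 
 * s4   s4  s5 
   s5   s5  s5 
(> = start, * = accepting)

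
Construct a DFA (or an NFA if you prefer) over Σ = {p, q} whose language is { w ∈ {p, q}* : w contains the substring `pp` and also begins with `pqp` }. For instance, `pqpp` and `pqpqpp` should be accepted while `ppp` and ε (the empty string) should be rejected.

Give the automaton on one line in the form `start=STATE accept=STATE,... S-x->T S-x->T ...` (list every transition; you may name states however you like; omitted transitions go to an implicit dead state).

start=S0 accept=S7 S0-p->S1 S0-q->S2 S1-p->S3 S1-q->S4 S2-p->S5 S2-q->S2 S3-p->S3 S3-q->S3 S4-p->S6 S4-q->S2 S5-p->S3 S5-q->S2 S6-p->S7 S6-q->S8 S7-p->S7 S7-q->S7 S8-p->S6 S8-q->S8

Build one automaton per condition and run them in lockstep. The first has 3 states tracking whether and how much of `pp` has been seen; the second has 5 states tracking whether the input so far still matches the prefix `pqp`. A product state is a pair (one from each), accepting exactly when both do.
A 9-state machine:
        p   q  
>  S0   S1  S2 
   S1   S3  S4 
   S2   S5  S2 
   S3   S3  S3 
   S4   S6  S2 
   S5   S3  S2 
   S6   S7  S8 
 * S7   S7  S7 
   S8   S6  S8 
(> = start, * = accepting)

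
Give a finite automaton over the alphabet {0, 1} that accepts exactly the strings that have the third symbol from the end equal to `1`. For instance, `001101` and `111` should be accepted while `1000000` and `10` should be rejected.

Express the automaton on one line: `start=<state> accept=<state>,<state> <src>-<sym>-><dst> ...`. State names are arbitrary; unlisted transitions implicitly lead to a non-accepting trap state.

A DFA must remember the last 3 symbols (since which symbol is third-to-last isn't known until the input ends). Use one state per possible window of the last ≤3 symbols; accept from those whose window starts with `1`.
          0    1  
>  S0     S1   S2 
   S1     S3   S4 
   S2     S5   S6 
   S3     S7   S8 
   S4     S9  S10 
   S5    S11  S12 
   S6    S13  S14 
   S7     S7   S8 
   S8     S9  S10 
   S9    S11  S12 
   S10   S13  S14 
 * S11    S7   S8 
 * S12    S9  S10 
 * S13   S11  S12 
 * S14   S13  S14 
(> = start, * = accepting)

start=S0 accept=S11,S12,S13,S14 S0-0->S1 S0-1->S2 S1-0->S3 S1-1->S4 S2-0->S5 S2-1->S6 S3-0->S7 S3-1->S8 S4-0->S9 S4-1->S10 S5-0->S11 S5-1->S12 S6-0->S13 S6-1->S14 S7-0->S7 S7-1->S8 S8-0->S9 S8-1->S10 S9-0->S11 S9-1->S12 S10-0->S13 S10-1->S14 S11-0->S7 S11-1->S8 S12-0->S9 S12-1->S10 S13-0->S11 S13-1->S12 S14-0->S13 S14-1->S14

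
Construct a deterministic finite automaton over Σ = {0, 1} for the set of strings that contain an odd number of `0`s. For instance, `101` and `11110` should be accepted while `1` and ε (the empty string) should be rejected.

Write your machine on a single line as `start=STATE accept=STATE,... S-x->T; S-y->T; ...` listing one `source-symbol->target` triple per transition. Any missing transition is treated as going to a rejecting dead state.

The only thing that matters is how many `0`s have appeared, reduced mod 2. Use one state per residue: S0 for 0, …, S1 for 1. Reading `0` moves to the next residue; anything else stays put. S1 is accepting.
With 2 states:
        0   1  
>  S0   S1  S0 
 * S1   S0  S1 
(> = start, * = accepting)

start=S0; accept=S1; S0-0->S1; S0-1->S0; S1-0->S0; S1-1->S1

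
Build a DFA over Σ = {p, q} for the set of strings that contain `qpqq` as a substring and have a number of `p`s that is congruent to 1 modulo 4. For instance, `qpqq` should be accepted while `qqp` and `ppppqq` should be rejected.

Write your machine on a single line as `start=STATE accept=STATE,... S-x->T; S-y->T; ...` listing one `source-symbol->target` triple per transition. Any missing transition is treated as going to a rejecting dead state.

Build one automaton per condition and run them in lockstep. One (5 states) tracks whether and how much of `qpqq` has been seen; the other (4 states) tracks the count of `p`s modulo 4. Each combined state is a pair, one component from each; accept when both components accept.
With 20 states:
          p    q  
>  S0     S1   S2 
   S1     S3   S4 
   S2     S5   S2 
   S3     S6   S7 
   S4     S8   S4 
   S5     S3   S9 
   S6     S0  S10 
   S7    S11   S7 
   S8     S6  S12 
   S9     S8  S13 
   S10   S14  S10 
   S11    S0  S15 
   S12   S11  S16 
 * S13   S16  S13 
   S14    S1  S17 
   S15   S14  S18 
   S16   S18  S16 
   S17    S5  S19 
   S18   S19  S18 
   S19   S13  S19 
(> = start, * = accepting)

start=S0; accept=S13; S0-p->S1; S0-q->S2; S1-p->S3; S1-q->S4; S2-p->S5; S2-q->S2; S3-p->S6; S3-q->S7; S4-p->S8; S4-q->S4; S5-p->S3; S5-q->S9; S6-p->S0; S6-q->S10; S7-p->S11; S7-q->S7; S8-p->S6; S8-q->S12; S9-p->S8; S9-q->S13; S10-p->S14; S10-q->S10; S11-p->S0; S11-q->S15; S12-p->S11; S12-q->S16; S13-p->S16; S13-q->S13; S14-p->S1; S14-q->S17; S15-p->S14; S15-q->S18; S16-p->S18; S16-q->S16; S17-p->S5; S17-q->S19; S18-p->S19; S18-q->S18; S19-p->S13; S19-q->S19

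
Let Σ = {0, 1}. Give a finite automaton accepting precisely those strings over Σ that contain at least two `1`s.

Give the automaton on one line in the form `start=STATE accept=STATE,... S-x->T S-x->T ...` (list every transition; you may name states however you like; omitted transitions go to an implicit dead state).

Only the number of `1`s matters, and only up to 3. Make a chain A → B → C → D advanced by each `1` (with D absorbing); every other symbol self-loops. The accepting set is {C, D}.
4 states suffice.
       0  1 
>  A   A  B 
   B   B  C 
 * C   C  D 
 * D   D  D 
(> = start, * = accepting)

start=A accept=C,D A-0->A A-1->B B-0->B B-1->C C-0->C C-1->D D-0->D D-1->D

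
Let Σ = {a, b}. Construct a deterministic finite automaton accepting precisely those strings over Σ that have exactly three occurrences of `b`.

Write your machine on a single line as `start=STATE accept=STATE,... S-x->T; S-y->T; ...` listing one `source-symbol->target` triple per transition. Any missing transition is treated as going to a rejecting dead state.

Only the number of `b`s matters, and only up to 4. Make a chain q0 → q1 → q2 → q3 → q4 advanced by each `b` (with q4 absorbing); every other symbol self-loops. The accepting set is {q3}.
A 5-state machine:
        a   b  
>  q0   q0  q1 
   q1   q1  q2 
   q2   q2  q3 
 * q3   q3  q4 
   q4   q4  q4 
(> = start, * = accepting)

start=q0; accept=q3; q0-a->q0; q0-b->q1; q1-a->q1; q1-b->q2; q2-a->q2; q2-b->q3; q3-a->q3; q3-b->q4; q4-a->q4; q4-b->q4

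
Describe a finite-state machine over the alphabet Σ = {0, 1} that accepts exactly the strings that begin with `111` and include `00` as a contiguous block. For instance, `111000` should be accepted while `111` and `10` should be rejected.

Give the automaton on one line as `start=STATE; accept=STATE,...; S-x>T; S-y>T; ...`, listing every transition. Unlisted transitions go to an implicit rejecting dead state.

start=q0; accept=q8; q0-0>q1; q0-1>q2; q1-0>q3; q1-1>q4; q2-0>q1; q2-1>q5; q3-0>q3; q3-1>q3; q4-0>q1; q4-1>q4; q5-0>q1; q5-1>q6; q6-0>q7; q6-1>q6; q7-0>q8; q7-1>q6; q8-0>q8; q8-1>q8

Build one automaton per condition and run them in lockstep. One (5 states) tracks whether the input so far still matches the prefix `111`; the other (3 states) tracks whether and how much of `00` has been seen. Each combined state is a pair, one component from each; accept when both components accept.
A 9-state machine:
        0   1  
>  q0   q1  q2 
   q1   q3  q4 
   q2   q1  q5 
   q3   q3  q3 
   q4   q1  q4 
   q5   q1  q6 
   q6   q7  q6 
   q7   q8  q6 
 * q8   q8  q8 
(> = start, * = accepting)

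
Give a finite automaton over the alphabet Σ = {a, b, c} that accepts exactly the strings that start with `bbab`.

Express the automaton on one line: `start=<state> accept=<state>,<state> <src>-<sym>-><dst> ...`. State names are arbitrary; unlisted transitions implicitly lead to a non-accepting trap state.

start=s0 accept=s4 s0-a->s5 s0-b->s1 s0-c->s5 s1-a->s5 s1-b->s2 s1-c->s5 s2-a->s3 s2-b->s5 s2-c->s5 s3-a->s5 s3-b->s4 s3-c->s5 s4-a->s4 s4-b->s4 s4-c->s4 s5-a->s5 s5-b->s5 s5-c->s5

Walk along `bbab` while the input agrees: from s0 take `b` to s1, and so on. Any deviation drops to the rejecting sink s5. Once s4 is reached the prefix is confirmed and every continuation is accepted.
        a   b   c  
>  s0   s5  s1  s5 
   s1   s5  s2  s5 
   s2   s3  s5  s5 
   s3   s5  s4  s5 
 * s4   s4  s4  s4 
   s5   s5  s5  s5 
(> = start, * = accepting)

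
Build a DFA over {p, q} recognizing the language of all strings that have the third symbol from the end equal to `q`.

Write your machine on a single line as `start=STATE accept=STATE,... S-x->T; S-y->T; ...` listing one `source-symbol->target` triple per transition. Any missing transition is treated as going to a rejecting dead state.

start=S0; accept=S11,S12,S13,S14; S0-p->S1; S0-q->S2; S1-p->S3; S1-q->S4; S2-p->S5; S2-q->S6; S3-p->S7; S3-q->S8; S4-p->S9; S4-q->S10; S5-p->S11; S5-q->S12; S6-p->S13; S6-q->S14; S7-p->S7; S7-q->S8; S8-p->S9; S8-q->S10; S9-p->S11; S9-q->S12; S10-p->S13; S10-q->S14; S11-p->S7; S11-q->S8; S12-p->S9; S12-q->S10; S13-p->S11; S13-q->S12; S14-p->S13; S14-q->S14

A DFA must remember the last 3 symbols (since which symbol is third-to-last isn't known until the input ends). Use one state per possible window of the last ≤3 symbols; accept from those whose window starts with `q`.
A 15-state machine:
          p    q  
>  S0     S1   S2 
   S1     S3   S4 
   S2     S5   S6 
   S3     S7   S8 
   S4     S9  S10 
   S5    S11  S12 
   S6    S13  S14 
   S7     S7   S8 
   S8     S9  S10 
   S9    S11  S12 
   S10   S13  S14 
 * S11    S7   S8 
 * S12    S9  S10 
 * S13   S11  S12 
 * S14   S13  S14 
(> = start, * = accepting)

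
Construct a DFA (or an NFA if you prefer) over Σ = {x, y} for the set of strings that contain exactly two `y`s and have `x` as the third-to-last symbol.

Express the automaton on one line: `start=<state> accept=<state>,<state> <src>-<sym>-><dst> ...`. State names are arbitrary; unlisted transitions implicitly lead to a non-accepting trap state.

start=A accept=G,L,M,O A-x->B A-y->C B-x->B B-y->D C-x->E C-y->F D-x->E D-y->G E-x->H E-y->I F-x->J F-y->K G-x->J G-y->K H-x->H H-y->L I-x->M I-y->K J-x->N J-y->K K-x->K K-y->K L-x->M L-y->K M-x->N M-y->K N-x->O N-y->K O-x->O O-y->K

Run two small machines in parallel and take their product. One (4 states) tracks the count of `y`s, saturating at 3; the other (15 states) tracks the last 3 symbols read. Each combined state is a pair, one component from each; accept when both components accept. Minimizing collapses redundant product states.
A 15-state machine:
       x  y 
>  A   B  C 
   B   B  D 
   C   E  F 
   D   E  G 
   E   H  I 
   F   J  K 
 * G   J  K 
   H   H  L 
   I   M  K 
   J   N  K 
   K   K  K 
 * L   M  K 
 * M   N  K 
   N   O  K 
 * O   O  K 
(> = start, * = accepting)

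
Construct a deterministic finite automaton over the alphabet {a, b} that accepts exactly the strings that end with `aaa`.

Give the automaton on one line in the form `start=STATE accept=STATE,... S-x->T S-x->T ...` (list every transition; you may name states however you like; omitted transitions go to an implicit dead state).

start=q0 accept=q3 q0-a->q1 q0-b->q0 q1-a->q2 q1-b->q0 q2-a->q3 q2-b->q0 q3-a->q3 q3-b->q0

Let each state record the length of the longest suffix of the input read so far that is also a prefix of `aaa`. q1 means the last symbol is `a`; q2 means the last 2 symbols are `aa`; q3 means the last 3 symbols are `aaa`. Accept only at q3, where the string currently ends in `aaa`.
4 states suffice.
        a   b  
>  q0   q1  q0 
   q1   q2  q0 
   q2   q3  q0 
 * q3   q3  q0 
(> = start, * = accepting)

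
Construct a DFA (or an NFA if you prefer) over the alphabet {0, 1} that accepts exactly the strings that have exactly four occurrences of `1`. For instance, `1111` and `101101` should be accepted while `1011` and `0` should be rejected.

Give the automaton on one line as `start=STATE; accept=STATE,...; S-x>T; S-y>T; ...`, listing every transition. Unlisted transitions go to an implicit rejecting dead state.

Only the number of `1`s matters, and only up to 5. Make a chain S0 → S1 → S2 → S3 → S4 → S5 advanced by each `1` (with S5 absorbing); every other symbol self-loops. The accepting set is {S4}.
6 states suffice.
        0   1  
>  S0   S0  S1 
   S1   S1  S2 
   S2   S2  S3 
   S3   S3  S4 
 * S4   S4  S5 
   S5   S5  S5 
(> = start, * = accepting)

start=S0; accept=S4; S0-0>S0; S0-1>S1; S1-0>S1; S1-1>S2; S2-0>S2; S2-1>S3; S3-0>S3; S3-1>S4; S4-0>S4; S4-1>S5; S5-0>S5; S5-1>S5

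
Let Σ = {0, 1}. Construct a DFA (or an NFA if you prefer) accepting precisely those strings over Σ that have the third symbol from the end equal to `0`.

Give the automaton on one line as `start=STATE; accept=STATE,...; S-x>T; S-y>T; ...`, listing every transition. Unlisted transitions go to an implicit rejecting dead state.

Because acceptance depends on a position counted from the end, the machine has to buffer the most recent 3 symbols. Make each state the string of the last up-to-3 symbols read; on input `x` shift the window left and append `x`. Accept when the buffered window has length 3 and begins with `0`.
15 states suffice.
          0    1  
>  s0     s1   s2 
   s1     s3   s4 
   s2     s5   s6 
   s3     s7   s8 
   s4     s9  s10 
   s5    s11  s12 
   s6    s13  s14 
 * s7     s7   s8 
 * s8     s9  s10 
 * s9    s11  s12 
 * s10   s13  s14 
   s11    s7   s8 
   s12    s9  s10 
   s13   s11  s12 
   s14   s13  s14 
(> = start, * = accepting)

start=s0; accept=s7,s8,s9,s10; s0-0>s1; s0-1>s2; s1-0>s3; s1-1>s4; s2-0>s5; s2-1>s6; s3-0>s7; s3-1>s8; s4-0>s9; s4-1>s10; s5-0>s11; s5-1>s12; s6-0>s13; s6-1>s14; s7-0>s7; s7-1>s8; s8-0>s9; s8-1>s10; s9-0>s11; s9-1>s12; s10-0>s13; s10-1>s14; s11-0>s7; s11-1>s8; s12-0>s9; s12-1>s10; s13-0>s11; s13-1>s12; s14-0>s13; s14-1>s14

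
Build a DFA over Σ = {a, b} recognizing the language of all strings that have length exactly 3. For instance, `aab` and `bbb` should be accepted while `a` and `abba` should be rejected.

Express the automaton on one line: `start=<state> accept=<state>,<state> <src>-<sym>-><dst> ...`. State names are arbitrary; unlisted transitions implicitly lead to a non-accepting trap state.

start=q0 accept=q3 q0-a->q1 q0-b->q1 q1-a->q2 q1-b->q2 q2-a->q3 q2-b->q3 q3-a->q4 q3-b->q4 q4-a->q4 q4-b->q4

Count input length up to 4: every symbol moves from q0 toward q4, which means 'more than 3' and absorbs. Accept from {q3}.
        a   b  
>  q0   q1  q1 
   q1   q2  q2 
   q2   q3  q3 
 * q3   q4  q4 
   q4   q4  q4 
(> = start, * = accepting)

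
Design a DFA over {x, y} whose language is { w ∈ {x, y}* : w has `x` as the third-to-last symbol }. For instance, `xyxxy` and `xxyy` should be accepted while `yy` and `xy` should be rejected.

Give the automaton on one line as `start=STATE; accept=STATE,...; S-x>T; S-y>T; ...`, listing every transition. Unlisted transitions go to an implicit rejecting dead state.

start=q0; accept=q7,q8,q9,q10; q0-x>q1; q0-y>q2; q1-x>q3; q1-y>q4; q2-x>q5; q2-y>q6; q3-x>q7; q3-y>q8; q4-x>q9; q4-y>q10; q5-x>q11; q5-y>q12; q6-x>q13; q6-y>q14; q7-x>q7; q7-y>q8; q8-x>q9; q8-y>q10; q9-x>q11; q9-y>q12; q10-x>q13; q10-y>q14; q11-x>q7; q11-y>q8; q12-x>q9; q12-y>q10; q13-x>q11; q13-y>q12; q14-x>q13; q14-y>q14

A DFA must remember the last 3 symbols (since which symbol is third-to-last isn't known until the input ends). Use one state per possible window of the last ≤3 symbols; accept from those whose window starts with `x`.
          x    y  
>  q0     q1   q2 
   q1     q3   q4 
   q2     q5   q6 
   q3     q7   q8 
   q4     q9  q10 
   q5    q11  q12 
   q6    q13  q14 
 * q7     q7   q8 
 * q8     q9  q10 
 * q9    q11  q12 
 * q10   q13  q14 
   q11    q7   q8 
   q12    q9  q10 
   q13   q11  q12 
   q14   q13  q14 
(> = start, * = accepting)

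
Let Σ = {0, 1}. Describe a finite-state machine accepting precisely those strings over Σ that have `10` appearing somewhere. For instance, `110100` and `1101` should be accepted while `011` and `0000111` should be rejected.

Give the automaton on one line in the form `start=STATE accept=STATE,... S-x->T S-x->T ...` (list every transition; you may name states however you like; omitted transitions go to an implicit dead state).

States A..B record the length of the longest prefix of `10` that matches the current input suffix. Reaching C means `10` has been seen, and we stay there forever. Accept from C.
       0  1 
>  A   A  B 
   B   C  B 
 * C   C  C 
(> = start, * = accepting)

start=A accept=C A-0->A A-1->B B-0->C B-1->B C-0->C C-1->C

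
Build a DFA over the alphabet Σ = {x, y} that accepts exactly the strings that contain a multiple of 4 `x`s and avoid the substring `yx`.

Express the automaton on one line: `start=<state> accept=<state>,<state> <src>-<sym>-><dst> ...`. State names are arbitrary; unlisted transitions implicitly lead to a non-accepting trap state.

Run two small machines in parallel and take their product. The first has 4 states tracking the count of `x`s modulo 4; the second has 3 states tracking partial matches of the forbidden pattern `yx`. A product state is a pair (one from each), accepting exactly when both do.
12 states suffice.
          x    y  
>* s0     s1   s2 
   s1     s3   s4 
 * s2     s5   s2 
   s3     s6   s7 
   s4     s8   s4 
   s5     s8   s5 
   s6     s0   s9 
   s7    s10   s7 
   s8    s10   s8 
   s9    s11   s9 
   s10   s11  s10 
   s11    s5  s11 
(> = start, * = accepting)

start=s0 accept=s0,s2 s0-x->s1 s0-y->s2 s1-x->s3 s1-y->s4 s2-x->s5 s2-y->s2 s3-x->s6 s3-y->s7 s4-x->s8 s4-y->s4 s5-x->s8 s5-y->s5 s6-x->s0 s6-y->s9 s7-x->s10 s7-y->s7 s8-x->s10 s8-y->s8 s9-x->s11 s9-y->s9 s10-x->s11 s10-y->s10 s11-x->s5 s11-y->s11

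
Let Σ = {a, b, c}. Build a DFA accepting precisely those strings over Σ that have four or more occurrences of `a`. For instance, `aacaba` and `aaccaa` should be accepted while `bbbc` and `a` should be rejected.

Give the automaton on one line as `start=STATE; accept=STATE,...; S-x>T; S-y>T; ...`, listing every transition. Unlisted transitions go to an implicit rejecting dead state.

Only the number of `a`s matters, and only up to 5. Make a chain S0 → S1 → S2 → S3 → S4 → S5 advanced by each `a` (with S5 absorbing); every other symbol self-loops. The accepting set is {S4, S5}.
A 6-state machine:
        a   b   c  
>  S0   S1  S0  S0 
   S1   S2  S1  S1 
   S2   S3  S2  S2 
   S3   S4  S3  S3 
 * S4   S5  S4  S4 
 * S5   S5  S5  S5 
(> = start, * = accepting)

start=S0; accept=S4,S5; S0-a>S1; S0-b>S0; S0-c>S0; S1-a>S2; S1-b>S1; S1-c>S1; S2-a>S3; S2-b>S2; S2-c>S2; S3-a>S4; S3-b>S3; S3-c>S3; S4-a>S5; S4-b>S4; S4-c>S4; S5-a>S5; S5-b>S5; S5-c>S5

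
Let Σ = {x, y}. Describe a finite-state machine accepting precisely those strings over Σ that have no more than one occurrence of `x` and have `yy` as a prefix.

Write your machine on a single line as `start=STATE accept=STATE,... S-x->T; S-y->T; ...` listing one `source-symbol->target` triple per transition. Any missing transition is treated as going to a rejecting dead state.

Handle the two conditions separately and then intersect. One (3 states) tracks the count of `x`s, saturating at 2; the other (4 states) tracks whether the input so far still matches the prefix `yy`. Each combined state is a pair, one component from each; accept when both components accept. Minimizing collapses redundant product states.
With 5 states:
       x  y 
>  A   B  C 
   B   B  B 
   C   B  D 
 * D   E  D 
 * E   B  E 
(> = start, * = accepting)

start=A; accept=D,E; A-x->B; A-y->C; B-x->B; B-y->B; C-x->B; C-y->D; D-x->E; D-y->D; E-x->B; E-y->E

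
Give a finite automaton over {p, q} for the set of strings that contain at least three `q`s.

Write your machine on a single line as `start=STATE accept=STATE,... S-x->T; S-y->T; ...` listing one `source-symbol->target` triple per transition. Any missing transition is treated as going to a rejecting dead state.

Count `q`s, saturating at 4: states A through D mean 0 through 3 `q`s seen; E means more than 3. Each `q` increments (capped at E); other symbols loop. Accept from {D, E}.
With 5 states:
       p  q 
>  A   A  B 
   B   B  C 
   C   C  D 
 * D   D  E 
 * E   E  E 
(> = start, * = accepting)

start=A; accept=D,E; A-p->A; A-q->B; B-p->B; B-q->C; C-p->C; C-q->D; D-p->D; D-q->E; E-p->E; E-q->E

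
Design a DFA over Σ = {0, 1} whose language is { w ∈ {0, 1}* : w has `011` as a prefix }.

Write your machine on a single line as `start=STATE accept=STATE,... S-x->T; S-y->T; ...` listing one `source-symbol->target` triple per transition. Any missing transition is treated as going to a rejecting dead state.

start=A; accept=D; A-0->B; A-1->E; B-0->E; B-1->C; C-0->E; C-1->D; D-0->D; D-1->D; E-0->E; E-1->E

Check the first 3 symbols one by one: A through C record how many have matched `011` so far; any wrong symbol goes to the dead state E. After all 3 match we enter the accepting sink D.
       0  1 
>  A   B  E 
   B   E  C 
   C   E  D 
 * D   D  D 
   E   E  E 
(> = start, * = accepting)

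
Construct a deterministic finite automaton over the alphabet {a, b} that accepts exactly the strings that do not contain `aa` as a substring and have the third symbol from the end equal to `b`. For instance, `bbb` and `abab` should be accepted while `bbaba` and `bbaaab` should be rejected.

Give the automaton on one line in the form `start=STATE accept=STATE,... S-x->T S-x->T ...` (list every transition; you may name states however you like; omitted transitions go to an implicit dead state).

Build one automaton per condition and run them in lockstep. The first has 3 states tracking partial matches of the forbidden pattern `aa`; the second has 15 states tracking the last 3 symbols read. A product state is a pair (one from each), accepting exactly when both do.
A 20-state machine:
          a    b  
>  q0     q1   q2 
   q1     q3   q4 
   q2     q5   q6 
   q3     q7   q8 
   q4     q9  q10 
   q5    q11  q12 
   q6    q13  q14 
   q7     q7   q8 
   q8    q15  q16 
   q9    q11  q12 
   q10   q13  q14 
   q11    q7   q8 
 * q12    q9  q10 
 * q13   q11  q12 
 * q14   q13  q14 
   q15   q11  q17 
   q16   q18  q19 
   q17   q15  q16 
   q18   q11  q17 
   q19   q18  q19 
(> = start, * = accepting)

start=q0 accept=q12,q13,q14 q0-a->q1 q0-b->q2 q1-a->q3 q1-b->q4 q2-a->q5 q2-b->q6 q3-a->q7 q3-b->q8 q4-a->q9 q4-b->q10 q5-a->q11 q5-b->q12 q6-a->q13 q6-b->q14 q7-a->q7 q7-b->q8 q8-a->q15 q8-b->q16 q9-a->q11 q9-b->q12 q10-a->q13 q10-b->q14 q11-a->q7 q11-b->q8 q12-a->q9 q12-b->q10 q13-a->q11 q13-b->q12 q14-a->q13 q14-b->q14 q15-a->q11 q15-b->q17 q16-a->q18 q16-b->q19 q17-a->q15 q17-b->q16 q18-a->q11 q18-b->q17 q19-a->q18 q19-b->q19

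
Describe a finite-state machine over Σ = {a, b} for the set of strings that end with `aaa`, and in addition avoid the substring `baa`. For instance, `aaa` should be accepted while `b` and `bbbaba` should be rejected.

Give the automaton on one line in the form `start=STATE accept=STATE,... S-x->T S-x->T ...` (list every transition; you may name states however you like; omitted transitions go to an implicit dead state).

Build one automaton per condition and run them in lockstep. The first has 4 states tracking how much of the suffix `aaa` has currently been matched; the second has 4 states tracking partial matches of the forbidden pattern `baa`. A product state is a pair (one from each), accepting exactly when both do. Minimizing collapses redundant product states.
5 states suffice.
        a   b  
>  q0   q1  q2 
   q1   q3  q2 
   q2   q2  q2 
   q3   q4  q2 
 * q4   q4  q2 
(> = start, * = accepting)

start=q0 accept=q4 q0-a->q1 q0-b->q2 q1-a->q3 q1-b->q2 q2-a->q2 q2-b->q2 q3-a->q4 q3-b->q2 q4-a->q4 q4-b->q2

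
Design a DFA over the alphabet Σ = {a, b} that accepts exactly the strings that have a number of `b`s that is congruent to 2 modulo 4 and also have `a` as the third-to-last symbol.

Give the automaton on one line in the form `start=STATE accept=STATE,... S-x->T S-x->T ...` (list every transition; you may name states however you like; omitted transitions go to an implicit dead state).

Handle the two conditions separately and then intersect. One (4 states) tracks the count of `b`s modulo 4; the other (15 states) tracks the last 3 symbols read. Each combined state is a pair, one component from each; accept when both components accept. Minimizing collapses redundant product states.
15 states suffice.
          a    b  
>  S0     S1   S2 
   S1     S1   S3 
   S2     S4   S5 
   S3     S4   S6 
   S4     S7   S8 
   S5     S9  S10 
 * S6     S9  S10 
   S7     S7  S11 
   S8    S12  S10 
   S9    S13  S10 
   S10   S10   S0 
 * S11   S12  S10 
 * S12   S13  S10 
   S13   S14  S10 
 * S14   S14  S10 
(> = start, * = accepting)

start=S0 accept=S6,S11,S12,S14 S0-a->S1 S0-b->S2 S1-a->S1 S1-b->S3 S2-a->S4 S2-b->S5 S3-a->S4 S3-b->S6 S4-a->S7 S4-b->S8 S5-a->S9 S5-b->S10 S6-a->S9 S6-b->S10 S7-a->S7 S7-b->S11 S8-a->S12 S8-b->S10 S9-a->S13 S9-b->S10 S10-a->S10 S10-b->S0 S11-a->S12 S11-b->S10 S12-a->S13 S12-b->S10 S13-a->S14 S13-b->S10 S14-a->S14 S14-b->S10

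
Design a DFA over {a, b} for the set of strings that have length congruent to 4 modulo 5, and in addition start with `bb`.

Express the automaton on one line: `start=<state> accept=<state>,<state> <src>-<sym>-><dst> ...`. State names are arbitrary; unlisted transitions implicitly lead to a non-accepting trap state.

Build one automaton per condition and run them in lockstep. The first has 5 states tracking the input length modulo 5; the second has 4 states tracking whether the input so far still matches the prefix `bb`. A product state is a pair (one from each), accepting exactly when both do.
With 12 states:
          a    b  
>  q0     q1   q2 
   q1     q3   q3 
   q2     q3   q4 
   q3     q5   q5 
   q4     q6   q6 
   q5     q7   q7 
   q6     q8   q8 
   q7     q9   q9 
 * q8    q10  q10 
   q9     q1   q1 
   q10   q11  q11 
   q11    q4   q4 
(> = start, * = accepting)

start=q0 accept=q8 q0-a->q1 q0-b->q2 q1-a->q3 q1-b->q3 q2-a->q3 q2-b->q4 q3-a->q5 q3-b->q5 q4-a->q6 q4-b->q6 q5-a->q7 q5-b->q7 q6-a->q8 q6-b->q8 q7-a->q9 q7-b->q9 q8-a->q10 q8-b->q10 q9-a->q1 q9-b->q1 q10-a->q11 q10-b->q11 q11-a->q4 q11-b->q4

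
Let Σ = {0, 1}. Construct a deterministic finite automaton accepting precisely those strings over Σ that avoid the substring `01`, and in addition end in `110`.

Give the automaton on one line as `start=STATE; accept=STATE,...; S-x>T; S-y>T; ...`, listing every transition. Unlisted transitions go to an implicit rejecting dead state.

start=A; accept=H; A-0>B; A-1>C; B-0>B; B-1>D; C-0>B; C-1>E; D-0>F; D-1>G; E-0>H; E-1>E; F-0>F; F-1>D; G-0>I; G-1>G; H-0>B; H-1>D; I-0>F; I-1>D

Build one automaton per condition and run them in lockstep. The first has 3 states tracking partial matches of the forbidden pattern `01`; the second has 4 states tracking how much of the suffix `110` has currently been matched. A product state is a pair (one from each), accepting exactly when both do.
9 states suffice.
       0  1 
>  A   B  C 
   B   B  D 
   C   B  E 
   D   F  G 
   E   H  E 
   F   F  D 
   G   I  G 
 * H   B  D 
   I   F  D 
(> = start, * = accepting)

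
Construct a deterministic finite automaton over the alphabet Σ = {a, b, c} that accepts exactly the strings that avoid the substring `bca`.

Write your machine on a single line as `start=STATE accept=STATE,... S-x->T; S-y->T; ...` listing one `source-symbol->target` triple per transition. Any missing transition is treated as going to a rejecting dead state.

start=S0; accept=S0,S1,S2; S0-a->S0; S0-b->S1; S0-c->S0; S1-a->S0; S1-b->S1; S1-c->S2; S2-a->S3; S2-b->S1; S2-c->S0; S3-a->S3; S3-b->S3; S3-c->S3

This is the complement of 'contains `bca`'. Use the same substring-matching states — S0 through S3 holding how much of `bca` has just been matched — but flip the accepting set: everything except the trap S3 accepts.
With 4 states:
        a   b   c  
>* S0   S0  S1  S0 
 * S1   S0  S1  S2 
 * S2   S3  S1  S0 
   S3   S3  S3  S3 
(> = start, * = accepting)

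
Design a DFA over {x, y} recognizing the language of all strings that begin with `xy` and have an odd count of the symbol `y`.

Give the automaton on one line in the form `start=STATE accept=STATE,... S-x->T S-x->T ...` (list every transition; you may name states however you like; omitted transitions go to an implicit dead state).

Run two small machines in parallel and take their product. The first has 4 states tracking whether the input so far still matches the prefix `xy`; the second has 2 states tracking the count of `y`s modulo 2. A product state is a pair (one from each), accepting exactly when both do. Equivalent product states are then merged.
A 5-state machine:
        x   y  
>  S0   S1  S2 
   S1   S2  S3 
   S2   S2  S2 
 * S3   S3  S4 
   S4   S4  S3 
(> = start, * = accepting)

start=S0 accept=S3 S0-x->S1 S0-y->S2 S1-x->S2 S1-y->S3 S2-x->S2 S2-y->S2 S3-x->S3 S3-y->S4 S4-x->S4 S4-y->S3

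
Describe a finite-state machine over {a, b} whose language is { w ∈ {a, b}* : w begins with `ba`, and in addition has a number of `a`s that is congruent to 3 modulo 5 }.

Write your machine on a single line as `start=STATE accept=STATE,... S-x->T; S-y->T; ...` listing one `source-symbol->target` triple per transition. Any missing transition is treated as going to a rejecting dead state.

Run two small machines in parallel and take their product. The first has 4 states tracking whether the input so far still matches the prefix `ba`; the second has 5 states tracking the count of `a`s modulo 5. A product state is a pair (one from each), accepting exactly when both do. Minimizing collapses redundant product states.
        a   b  
>  q0   q1  q2 
   q1   q1  q1 
   q2   q3  q1 
   q3   q4  q3 
   q4   q5  q4 
 * q5   q6  q5 
   q6   q7  q6 
   q7   q3  q7 
(> = start, * = accepting)

start=q0; accept=q5; q0-a->q1; q0-b->q2; q1-a->q1; q1-b->q1; q2-a->q3; q2-b->q1; q3-a->q4; q3-b->q3; q4-a->q5; q4-b->q4; q5-a->q6; q5-b->q5; q6-a->q7; q6-b->q6; q7-a->q3; q7-b->q7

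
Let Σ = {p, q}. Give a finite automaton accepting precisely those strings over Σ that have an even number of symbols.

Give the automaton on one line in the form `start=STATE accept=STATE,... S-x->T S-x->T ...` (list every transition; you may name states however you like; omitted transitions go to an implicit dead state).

Count input length modulo 2: every symbol advances one step around the cycle A → B → A. Accept at A.
       p  q 
>* A   B  B 
   B   A  A 
(> = start, * = accepting)

start=A accept=A A-p->B A-q->B B-p->A B-q->A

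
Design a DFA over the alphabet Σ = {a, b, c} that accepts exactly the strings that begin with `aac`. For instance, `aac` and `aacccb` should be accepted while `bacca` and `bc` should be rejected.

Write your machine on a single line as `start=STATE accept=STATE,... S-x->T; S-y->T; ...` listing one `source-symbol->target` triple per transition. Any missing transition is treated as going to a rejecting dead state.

start=s0; accept=s3; s0-a->s1; s0-b->s4; s0-c->s4; s1-a->s2; s1-b->s4; s1-c->s4; s2-a->s4; s2-b->s4; s2-c->s3; s3-a->s3; s3-b->s3; s3-c->s3; s4-a->s4; s4-b->s4; s4-c->s4

Walk along `aac` while the input agrees: from s0 take `a` to s1, and so on. Any deviation drops to the rejecting sink s4. Once s3 is reached the prefix is confirmed and every continuation is accepted.
        a   b   c  
>  s0   s1  s4  s4 
   s1   s2  s4  s4 
   s2   s4  s4  s3 
 * s3   s3  s3  s3 
   s4   s4  s4  s4 
(> = start, * = accepting)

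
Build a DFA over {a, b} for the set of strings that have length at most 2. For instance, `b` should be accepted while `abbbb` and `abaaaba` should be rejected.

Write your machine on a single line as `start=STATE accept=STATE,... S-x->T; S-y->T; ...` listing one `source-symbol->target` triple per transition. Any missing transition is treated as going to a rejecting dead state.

Count input length up to 3: every symbol moves from q0 toward q3, which means 'more than 2' and absorbs. Accept from {q0, q1, q2}.
4 states suffice.
        a   b  
>* q0   q1  q1 
 * q1   q2  q2 
 * q2   q3  q3 
   q3   q3  q3 
(> = start, * = accepting)

start=q0; accept=q0,q1,q2; q0-a->q1; q0-b->q1; q1-a->q2; q1-b->q2; q2-a->q3; q2-b->q3; q3-a->q3; q3-b->q3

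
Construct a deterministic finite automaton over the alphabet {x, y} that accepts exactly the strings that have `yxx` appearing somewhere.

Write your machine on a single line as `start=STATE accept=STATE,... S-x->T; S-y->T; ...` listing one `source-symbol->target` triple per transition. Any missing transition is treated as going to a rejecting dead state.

Track how much of `yxx` has been matched so far: state s0 is no progress, s3 is the absorbing accept state reached once `yxx` has occurred. Intermediate states record partial matches; on a mismatch, fall back to the longest reusable overlap.
A 4-state machine:
        x   y  
>  s0   s0  s1 
   s1   s2  s1 
   s2   s3  s1 
 * s3   s3  s3 
(> = start, * = accepting)

start=s0; accept=s3; s0-x->s0; s0-y->s1; s1-x->s2; s1-y->s1; s2-x->s3; s2-y->s1; s3-x->s3; s3-y->s3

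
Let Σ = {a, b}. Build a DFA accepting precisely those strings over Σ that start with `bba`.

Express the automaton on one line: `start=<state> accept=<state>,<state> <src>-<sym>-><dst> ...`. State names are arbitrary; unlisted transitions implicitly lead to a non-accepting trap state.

start=s0 accept=s3 s0-a->s4 s0-b->s1 s1-a->s4 s1-b->s2 s2-a->s3 s2-b->s4 s3-a->s3 s3-b->s3 s4-a->s4 s4-b->s4

Check the first 3 symbols one by one: s0 through s2 record how many have matched `bba` so far; any wrong symbol goes to the dead state s4. After all 3 match we enter the accepting sink s3.
A 5-state machine:
        a   b  
>  s0   s4  s1 
   s1   s4  s2 
   s2   s3  s4 
 * s3   s3  s3 
   s4   s4  s4 
(> = start, * = accepting)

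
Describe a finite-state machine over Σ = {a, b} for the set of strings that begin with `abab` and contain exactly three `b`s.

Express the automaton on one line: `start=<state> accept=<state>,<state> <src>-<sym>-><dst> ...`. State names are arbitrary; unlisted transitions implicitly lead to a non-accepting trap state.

Build one automaton per condition and run them in lockstep. One (6 states) tracks whether the input so far still matches the prefix `abab`; the other (5 states) tracks the count of `b`s, saturating at 4. Each combined state is a pair, one component from each; accept when both components accept.
          a    b  
>  s0     s1   s2 
   s1     s3   s4 
   s2     s2   s5 
   s3     s3   s2 
   s4     s6   s5 
   s5     s5   s7 
   s6     s2   s8 
   s7     s7   s9 
   s8     s8  s10 
   s9     s9   s9 
 * s10   s10  s11 
   s11   s11  s11 
(> = start, * = accepting)

start=s0 accept=s10 s0-a->s1 s0-b->s2 s1-a->s3 s1-b->s4 s2-a->s2 s2-b->s5 s3-a->s3 s3-b->s2 s4-a->s6 s4-b->s5 s5-a->s5 s5-b->s7 s6-a->s2 s6-b->s8 s7-a->s7 s7-b->s9 s8-a->s8 s8-b->s10 s9-a->s9 s9-b->s9 s10-a->s10 s10-b->s11 s11-a->s11 s11-b->s11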